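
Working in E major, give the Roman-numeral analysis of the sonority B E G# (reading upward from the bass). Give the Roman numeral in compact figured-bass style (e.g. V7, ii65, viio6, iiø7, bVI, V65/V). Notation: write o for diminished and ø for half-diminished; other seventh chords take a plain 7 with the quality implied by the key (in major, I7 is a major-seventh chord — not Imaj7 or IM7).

I64

Stacked in thirds the chord is E-G#-B: a major triad on E.
In E major, E is the tonic; the diatonic major triad there is I.
With B in the bass the chord is in second inversion, so the figured bass is 64.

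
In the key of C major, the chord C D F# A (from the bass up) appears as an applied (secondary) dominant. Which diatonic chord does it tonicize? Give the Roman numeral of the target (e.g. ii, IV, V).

V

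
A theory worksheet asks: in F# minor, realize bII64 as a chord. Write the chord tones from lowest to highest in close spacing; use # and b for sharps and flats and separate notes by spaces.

bII64 is the Neapolitan chord — a major triad on the lowered second degree. In F# minor that root is G.
So the chord is G-B-D.
The figured bass 64 indicates second inversion, placing the fifth (D) in the bass: D-G-B.

D G B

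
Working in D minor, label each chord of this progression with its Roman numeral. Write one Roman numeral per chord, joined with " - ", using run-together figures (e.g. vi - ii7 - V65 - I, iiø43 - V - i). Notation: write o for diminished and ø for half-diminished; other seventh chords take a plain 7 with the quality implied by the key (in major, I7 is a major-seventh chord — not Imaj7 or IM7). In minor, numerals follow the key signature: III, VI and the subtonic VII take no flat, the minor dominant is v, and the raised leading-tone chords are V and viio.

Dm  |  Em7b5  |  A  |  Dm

i - iiø7 - V - i

Dm: root D is the tonic; minor triad there is i.
Em7b5: half-diminished seventh chord on E = scale degree 2 → iiø7.
A: major triad on A = scale degree 5 → V.
Dm: minor triad on D = scale degree 1 → i.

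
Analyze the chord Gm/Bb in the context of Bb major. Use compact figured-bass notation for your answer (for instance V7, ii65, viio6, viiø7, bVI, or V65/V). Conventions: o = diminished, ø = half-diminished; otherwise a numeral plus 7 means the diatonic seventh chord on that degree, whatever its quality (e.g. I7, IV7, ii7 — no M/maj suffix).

Stacked in thirds the chord is G-Bb-D: a minor triad on G.
G is scale degree 6 in Bb major, and a minor triad on that degree is written vi.
With Bb in the bass the chord is in first inversion, so the figured bass is 6.

vi6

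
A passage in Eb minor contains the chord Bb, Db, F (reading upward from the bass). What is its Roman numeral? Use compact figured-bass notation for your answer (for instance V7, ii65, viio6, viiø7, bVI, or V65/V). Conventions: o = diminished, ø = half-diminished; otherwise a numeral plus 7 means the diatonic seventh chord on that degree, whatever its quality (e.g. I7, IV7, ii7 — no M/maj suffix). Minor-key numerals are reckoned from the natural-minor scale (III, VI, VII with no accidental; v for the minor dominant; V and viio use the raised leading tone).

v

Stacked in thirds the chord is Bb-Db-F: a minor triad on Bb.
Bb is scale degree 5 in Eb minor, and a minor triad on that degree is written v.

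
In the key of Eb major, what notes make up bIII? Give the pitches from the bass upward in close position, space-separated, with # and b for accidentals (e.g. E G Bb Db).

Gb Bb Db

Scale degree 3 in Eb major is G; lowering it a half step gives Gb. bIII is a major triad on the lowered third degree, borrowed from the parallel minor.
So the chord is Gb-Bb-Db.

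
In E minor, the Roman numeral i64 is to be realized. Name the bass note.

i in E minor has root E; the chord is E-G-B.
The figure 64 means second inversion — the fifth is in the bass.

B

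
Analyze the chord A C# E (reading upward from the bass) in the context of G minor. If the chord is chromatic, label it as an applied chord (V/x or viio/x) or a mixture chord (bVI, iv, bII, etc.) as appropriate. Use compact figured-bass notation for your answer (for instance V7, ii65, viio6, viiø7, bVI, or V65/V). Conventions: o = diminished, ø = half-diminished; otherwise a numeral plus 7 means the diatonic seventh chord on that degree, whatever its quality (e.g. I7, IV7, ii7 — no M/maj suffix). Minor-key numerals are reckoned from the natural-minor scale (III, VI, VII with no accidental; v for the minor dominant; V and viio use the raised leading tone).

The pitches A-C#-E form a major triad rooted on A.
A is not a diatonic chord root with this quality in G minor, but it lies a perfect fifth above D (V), so the chord functions as an applied dominant of V.

V/V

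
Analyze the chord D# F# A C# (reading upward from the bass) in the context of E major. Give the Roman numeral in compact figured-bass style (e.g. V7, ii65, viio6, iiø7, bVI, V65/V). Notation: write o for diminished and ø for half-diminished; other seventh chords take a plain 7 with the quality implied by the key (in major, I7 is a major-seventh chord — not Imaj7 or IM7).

viiø7

The pitches D#-F#-A-C# form a half-diminished seventh chord rooted on D#.
In E major, D# is the leading tone; the diatonic half-diminished seventh chord there is viiø7.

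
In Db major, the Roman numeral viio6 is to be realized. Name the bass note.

Eb

viio in Db major has root C; the chord is C-Eb-Gb.
The figure 6 means first inversion — the third is in the bass.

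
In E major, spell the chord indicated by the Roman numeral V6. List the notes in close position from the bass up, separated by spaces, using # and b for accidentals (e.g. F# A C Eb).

In E major, the fifth degree is B, and the diatonic chord built there is a major triad.
Stacking thirds from B gives B-D#-F#.
With the 6 figure the chord is in first inversion; from the bass D# upward in close position it reads D#-F#-B.

D# F# B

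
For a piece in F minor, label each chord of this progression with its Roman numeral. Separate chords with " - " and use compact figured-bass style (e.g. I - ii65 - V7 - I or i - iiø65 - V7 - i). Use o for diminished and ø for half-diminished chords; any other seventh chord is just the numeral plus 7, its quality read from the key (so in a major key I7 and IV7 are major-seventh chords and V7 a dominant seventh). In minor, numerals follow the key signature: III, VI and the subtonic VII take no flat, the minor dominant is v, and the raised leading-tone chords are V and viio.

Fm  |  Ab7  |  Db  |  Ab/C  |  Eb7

Fm: root F is the tonic; minor triad there is i.
Ab7 is the secondary dominant of VI (dominant seventh chord on Ab): V7/VI.
Db: root Db is the submediant; major triad there is VI.
Ab/C: major triad on Ab = scale degree 3 → III6.
Eb7: root Eb is the subtonic; dominant seventh chord there is VII7.

i - V7/VI - VI - III6 - VII7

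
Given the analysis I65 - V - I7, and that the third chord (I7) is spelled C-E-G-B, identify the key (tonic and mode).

The anchor chord is a major seventh chord on C, labeled I7.
If C is scale degree 1 and the mode makes that degree carry a major seventh chord, the tonic is C and the mode is major.

C major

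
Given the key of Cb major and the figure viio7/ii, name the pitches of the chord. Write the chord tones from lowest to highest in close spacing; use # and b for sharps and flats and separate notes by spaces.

The slash marks an applied leading-tone chord: viio of ii. In Cb major, ii is Db, so the leading tone to it is C, a half step below.
Building a fully diminished seventh chord on C gives C-Eb-Gb-Bbb.

C Eb Gb Bbb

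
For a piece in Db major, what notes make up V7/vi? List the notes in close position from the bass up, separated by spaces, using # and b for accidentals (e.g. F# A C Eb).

F A C Eb

V7/vi is a secondary dominant — the dominant seventh of vi. vi in Db major is Bb, so the applied chord's root is F, a perfect fifth above.
Building a dominant seventh chord on F gives F-A-C-Eb.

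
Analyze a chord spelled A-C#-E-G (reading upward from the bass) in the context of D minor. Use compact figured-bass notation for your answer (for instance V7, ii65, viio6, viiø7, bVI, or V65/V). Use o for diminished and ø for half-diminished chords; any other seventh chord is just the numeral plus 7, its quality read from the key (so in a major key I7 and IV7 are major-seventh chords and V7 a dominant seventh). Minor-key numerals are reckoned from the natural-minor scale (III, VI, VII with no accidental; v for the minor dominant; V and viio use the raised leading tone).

V7

The pitches A-C#-E-G form a dominant seventh chord rooted on A.
A is scale degree 5 in D minor, and a dominant seventh chord on that degree is written V7.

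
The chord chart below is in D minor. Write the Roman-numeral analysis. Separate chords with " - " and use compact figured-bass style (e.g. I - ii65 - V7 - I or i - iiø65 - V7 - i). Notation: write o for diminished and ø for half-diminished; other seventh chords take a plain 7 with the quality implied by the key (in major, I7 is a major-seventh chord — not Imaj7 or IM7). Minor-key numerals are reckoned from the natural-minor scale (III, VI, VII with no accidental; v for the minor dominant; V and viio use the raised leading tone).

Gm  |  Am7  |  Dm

Gm has root G, degree 4 in D minor, so iv.
Am7 has root A, degree 5 in D minor, so v7.
Dm has root D, degree 1 in D minor, so i.

iv - v7 - i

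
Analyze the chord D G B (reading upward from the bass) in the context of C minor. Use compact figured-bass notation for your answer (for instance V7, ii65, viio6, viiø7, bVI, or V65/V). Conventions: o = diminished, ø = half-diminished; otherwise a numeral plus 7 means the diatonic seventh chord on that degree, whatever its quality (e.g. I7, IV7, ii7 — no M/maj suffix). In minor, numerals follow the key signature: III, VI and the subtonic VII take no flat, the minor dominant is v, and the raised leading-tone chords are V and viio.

V64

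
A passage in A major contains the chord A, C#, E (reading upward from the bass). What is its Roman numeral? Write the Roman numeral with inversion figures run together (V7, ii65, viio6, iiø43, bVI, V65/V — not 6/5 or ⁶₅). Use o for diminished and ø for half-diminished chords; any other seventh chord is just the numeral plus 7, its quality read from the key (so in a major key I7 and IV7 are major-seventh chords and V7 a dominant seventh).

The pitches A-C#-E form a major triad rooted on A.
A is scale degree 1 in A major, and a major triad on that degree is written I.

I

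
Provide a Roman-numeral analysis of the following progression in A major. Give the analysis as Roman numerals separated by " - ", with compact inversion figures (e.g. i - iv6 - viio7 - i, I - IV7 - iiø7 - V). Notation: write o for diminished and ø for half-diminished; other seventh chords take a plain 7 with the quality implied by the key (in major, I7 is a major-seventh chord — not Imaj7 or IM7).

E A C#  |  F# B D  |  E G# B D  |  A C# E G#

E-A-C#: major triad on A = scale degree 1 → I64.
F#-B-D has root B, degree 2 in A major, so ii64.
E-G#-B-D: dominant seventh chord on E = scale degree 5 → V7.
A-C#-E-G#: major seventh chord on A = scale degree 1 → I7.

I64 - ii64 - V7 - I7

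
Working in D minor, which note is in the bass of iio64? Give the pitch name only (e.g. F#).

iio in D minor has root E; the chord is E-G-Bb.
The figure 64 means second inversion — the fifth is in the bass.

Bb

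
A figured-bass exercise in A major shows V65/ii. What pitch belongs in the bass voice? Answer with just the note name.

The applied chord V65/ii is rooted on F#: F#-A#-C#-E.
The figure 65 means first inversion — the third is in the bass.

A#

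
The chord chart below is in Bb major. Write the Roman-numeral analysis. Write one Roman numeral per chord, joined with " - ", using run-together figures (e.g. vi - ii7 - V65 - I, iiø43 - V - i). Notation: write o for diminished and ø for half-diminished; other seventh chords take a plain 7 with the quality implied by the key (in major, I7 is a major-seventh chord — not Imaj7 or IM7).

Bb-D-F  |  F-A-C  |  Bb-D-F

Bb-D-F: root Bb is the tonic; major triad there is I.
F-A-C has root F, degree 5 in Bb major, so V.
Bb-D-F: root Bb is the tonic; major triad there is I.

I - V - I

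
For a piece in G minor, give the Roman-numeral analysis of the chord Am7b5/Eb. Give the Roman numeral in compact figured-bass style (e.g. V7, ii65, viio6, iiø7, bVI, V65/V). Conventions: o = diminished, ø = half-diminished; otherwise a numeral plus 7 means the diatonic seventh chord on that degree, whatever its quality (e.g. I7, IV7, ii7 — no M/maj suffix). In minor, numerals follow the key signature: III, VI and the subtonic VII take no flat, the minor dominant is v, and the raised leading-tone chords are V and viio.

iiø43

Stacked in thirds the chord is A-C-Eb-G: a half-diminished seventh chord on A.
In G minor, A is the supertonic; the diatonic half-diminished seventh chord there is iiø7.
With Eb in the bass the chord is in second inversion, so the figured bass is 43.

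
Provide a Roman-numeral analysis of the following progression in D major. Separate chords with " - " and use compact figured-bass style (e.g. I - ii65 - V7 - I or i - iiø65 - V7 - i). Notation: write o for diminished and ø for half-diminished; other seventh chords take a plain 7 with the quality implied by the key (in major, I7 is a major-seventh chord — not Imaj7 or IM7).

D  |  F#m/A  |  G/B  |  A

D has root D, degree 1 in D major, so I.
F#m/A: minor triad on F# = scale degree 3 → iii6.
G/B has root G, degree 4 in D major, so IV6.
A has root A, degree 5 in D major, so V.

I - iii6 - IV6 - V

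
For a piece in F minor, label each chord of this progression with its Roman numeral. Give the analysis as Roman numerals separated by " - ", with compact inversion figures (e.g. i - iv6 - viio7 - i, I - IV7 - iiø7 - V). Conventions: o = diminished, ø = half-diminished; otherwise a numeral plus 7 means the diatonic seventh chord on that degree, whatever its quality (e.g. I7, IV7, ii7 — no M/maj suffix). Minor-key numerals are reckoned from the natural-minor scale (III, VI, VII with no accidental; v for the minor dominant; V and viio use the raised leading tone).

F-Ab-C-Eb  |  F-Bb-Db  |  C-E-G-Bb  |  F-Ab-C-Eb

F-Ab-C-Eb has root F, degree 1 in F minor, so i7.
F-Bb-Db has root Bb, degree 4 in F minor, so iv64.
C-E-G-Bb: root C is the dominant; dominant seventh chord there is V7.
F-Ab-C-Eb has root F, degree 1 in F minor, so i7.

i7 - iv64 - V7 - i7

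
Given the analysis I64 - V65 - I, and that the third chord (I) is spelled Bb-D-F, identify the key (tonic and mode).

Bb major

I is given as Bb-D-F — a major triad with root Bb.
If Bb is scale degree 1 and the mode makes that degree carry a major triad, the tonic is Bb and the mode is major.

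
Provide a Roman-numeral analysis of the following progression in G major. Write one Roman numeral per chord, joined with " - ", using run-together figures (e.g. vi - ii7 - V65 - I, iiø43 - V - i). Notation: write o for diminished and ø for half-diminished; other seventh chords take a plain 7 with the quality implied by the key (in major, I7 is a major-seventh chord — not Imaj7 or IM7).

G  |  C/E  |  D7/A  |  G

I - IV6 - V43 - I

G has root G, degree 1 in G major, so I.
C/E: major triad on C = scale degree 4 → IV6.
D7/A: root D is the dominant; dominant seventh chord there is V43.
G: root G is the tonic; major triad there is I.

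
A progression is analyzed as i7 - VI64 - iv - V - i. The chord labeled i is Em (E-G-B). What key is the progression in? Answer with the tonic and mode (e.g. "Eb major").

The anchor chord is a minor triad on E, labeled i.
If E is scale degree 1 and the mode makes that degree carry a minor triad, the tonic is E and the mode is minor.

E minor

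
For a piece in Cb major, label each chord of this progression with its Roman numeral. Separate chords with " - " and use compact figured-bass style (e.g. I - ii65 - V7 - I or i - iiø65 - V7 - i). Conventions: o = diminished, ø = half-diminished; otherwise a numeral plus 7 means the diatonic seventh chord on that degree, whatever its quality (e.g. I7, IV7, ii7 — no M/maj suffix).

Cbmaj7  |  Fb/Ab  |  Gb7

Cbmaj7: root Cb is the tonic; major seventh chord there is I7.
Fb/Ab: major triad on Fb = scale degree 4 → IV6.
Gb7 has root Gb, degree 5 in Cb major, so V7.

I7 - IV6 - V7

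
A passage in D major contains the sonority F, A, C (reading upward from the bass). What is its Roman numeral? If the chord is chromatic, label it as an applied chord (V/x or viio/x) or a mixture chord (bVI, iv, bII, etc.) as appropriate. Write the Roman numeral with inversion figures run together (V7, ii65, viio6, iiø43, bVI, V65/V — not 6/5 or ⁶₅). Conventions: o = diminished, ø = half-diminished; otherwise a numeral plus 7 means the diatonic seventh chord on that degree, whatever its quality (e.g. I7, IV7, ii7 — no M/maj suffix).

bIII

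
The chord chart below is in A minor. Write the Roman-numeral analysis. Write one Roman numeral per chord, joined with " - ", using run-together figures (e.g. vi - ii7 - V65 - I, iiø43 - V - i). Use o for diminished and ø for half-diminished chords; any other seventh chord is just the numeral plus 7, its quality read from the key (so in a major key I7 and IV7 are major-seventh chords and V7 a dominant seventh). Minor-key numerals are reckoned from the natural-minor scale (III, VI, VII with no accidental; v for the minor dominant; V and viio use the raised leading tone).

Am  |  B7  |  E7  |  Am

i - V7/V - V7 - i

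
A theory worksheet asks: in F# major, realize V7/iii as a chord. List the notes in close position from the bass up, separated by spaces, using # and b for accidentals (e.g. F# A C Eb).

E# G## B# D#

V7/iii is a secondary dominant — the dominant seventh of iii. iii in F# major is A#, so the applied chord's root is E#, a perfect fifth above.
Building a dominant seventh chord on E# gives E#-G##-B#-D#.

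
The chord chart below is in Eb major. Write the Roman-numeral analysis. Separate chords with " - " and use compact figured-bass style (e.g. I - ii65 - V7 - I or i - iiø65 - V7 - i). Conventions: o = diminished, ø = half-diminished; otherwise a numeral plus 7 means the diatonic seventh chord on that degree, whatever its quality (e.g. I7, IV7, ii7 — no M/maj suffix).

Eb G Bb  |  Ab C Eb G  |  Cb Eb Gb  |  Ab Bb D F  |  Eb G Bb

Eb-G-Bb: root Eb is the tonic; major triad there is I.
Ab-C-Eb-G: root Ab is the subdominant; major seventh chord there is IV7.
Cb-Eb-Gb: Cb with this quality isn't in the key; it's bVI, borrowed from the parallel minor.
Ab-Bb-D-F has root Bb, degree 5 in Eb major, so V42.
Eb-G-Bb has root Eb, degree 1 in Eb major, so I.

I - IV7 - bVI - V42 - I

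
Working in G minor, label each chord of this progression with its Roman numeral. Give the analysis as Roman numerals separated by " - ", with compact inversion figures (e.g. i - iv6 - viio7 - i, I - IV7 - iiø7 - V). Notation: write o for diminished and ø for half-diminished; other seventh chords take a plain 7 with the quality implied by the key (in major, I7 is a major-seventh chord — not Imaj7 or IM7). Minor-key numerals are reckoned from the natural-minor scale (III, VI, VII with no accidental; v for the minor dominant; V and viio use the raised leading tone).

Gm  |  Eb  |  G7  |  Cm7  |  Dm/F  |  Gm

i - VI - V7/iv - iv7 - v6 - i

Gm: root G is the tonic; minor triad there is i.
Eb: root Eb is the submediant; major triad there is VI.
G7 is the secondary dominant of iv (dominant seventh chord on G): V7/iv.
Cm7 has root C, degree 4 in G minor, so iv7.
Dm/F: minor triad on D = scale degree 5 → v6.
Gm has root G, degree 1 in G minor, so i.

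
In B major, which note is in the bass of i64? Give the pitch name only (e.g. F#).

F#

i in B major has root B; the chord is B-D-F#.
The figure 64 means second inversion — the fifth is in the bass.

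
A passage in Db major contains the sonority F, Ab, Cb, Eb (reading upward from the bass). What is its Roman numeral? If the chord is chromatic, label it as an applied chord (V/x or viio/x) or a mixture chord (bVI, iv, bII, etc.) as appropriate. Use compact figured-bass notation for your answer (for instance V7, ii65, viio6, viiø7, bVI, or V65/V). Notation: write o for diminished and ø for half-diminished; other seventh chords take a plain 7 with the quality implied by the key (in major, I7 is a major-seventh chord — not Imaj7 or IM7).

viiø7/IV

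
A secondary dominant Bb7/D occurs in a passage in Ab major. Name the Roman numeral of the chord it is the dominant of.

The chord is a dominant seventh chord on Bb.
A dominant resolves down a perfect fifth: Bb → Eb. In Ab major, Eb is scale degree 5, i.e. V.

V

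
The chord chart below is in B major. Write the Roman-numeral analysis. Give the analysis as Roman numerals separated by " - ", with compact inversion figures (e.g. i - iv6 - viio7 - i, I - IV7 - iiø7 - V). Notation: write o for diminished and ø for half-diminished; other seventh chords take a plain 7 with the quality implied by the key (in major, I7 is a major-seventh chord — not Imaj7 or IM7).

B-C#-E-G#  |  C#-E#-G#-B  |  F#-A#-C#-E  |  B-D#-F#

B-C#-E-G# has root C#, degree 2 in B major, so ii42.
C#-E#-G#-B: chromatic; C# is V of V, so V7/V.
F#-A#-C#-E has root F#, degree 5 in B major, so V7.
B-D#-F#: root B is the tonic; major triad there is I.

ii42 - V7/V - V7 - I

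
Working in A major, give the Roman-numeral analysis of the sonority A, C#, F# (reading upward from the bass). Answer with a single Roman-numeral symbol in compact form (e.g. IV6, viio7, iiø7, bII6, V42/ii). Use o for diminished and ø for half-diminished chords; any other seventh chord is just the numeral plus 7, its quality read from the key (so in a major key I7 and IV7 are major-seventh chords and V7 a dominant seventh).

The pitches F#-A-C# form a minor triad rooted on F#.
F# is scale degree 6 in A major, and a minor triad on that degree is written vi.
With A in the bass the chord is in first inversion, so the figured bass is 6.

vi6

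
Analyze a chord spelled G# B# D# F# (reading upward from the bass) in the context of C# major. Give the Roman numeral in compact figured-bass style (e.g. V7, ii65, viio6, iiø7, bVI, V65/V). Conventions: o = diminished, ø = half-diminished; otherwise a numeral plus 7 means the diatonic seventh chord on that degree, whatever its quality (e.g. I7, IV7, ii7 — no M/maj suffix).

The pitches G#-B#-D#-F# form a dominant seventh chord rooted on G#.
G# is scale degree 5 in C# major, and a dominant seventh chord on that degree is written V7.

V7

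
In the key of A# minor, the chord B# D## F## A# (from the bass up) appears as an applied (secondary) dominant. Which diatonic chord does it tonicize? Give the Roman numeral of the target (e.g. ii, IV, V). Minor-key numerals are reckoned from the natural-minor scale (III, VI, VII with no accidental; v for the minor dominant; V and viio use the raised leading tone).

The chord is a dominant seventh chord on B#.
A dominant resolves down a perfect fifth: B# → E#. In A# minor, E# is scale degree 5, i.e. V.

V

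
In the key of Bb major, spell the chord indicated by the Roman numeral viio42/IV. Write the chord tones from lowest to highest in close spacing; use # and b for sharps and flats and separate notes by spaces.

Cb D F Ab

viio42/IV is a secondary leading-tone chord. The target IV is Eb in Bb major; the applied chord is rooted a semitone below, on D.
Building a fully diminished seventh chord on D gives D-F-Ab-Cb.
With the 42 figure the chord is in third inversion; from the bass Cb upward in close position it reads Cb-D-F-Ab.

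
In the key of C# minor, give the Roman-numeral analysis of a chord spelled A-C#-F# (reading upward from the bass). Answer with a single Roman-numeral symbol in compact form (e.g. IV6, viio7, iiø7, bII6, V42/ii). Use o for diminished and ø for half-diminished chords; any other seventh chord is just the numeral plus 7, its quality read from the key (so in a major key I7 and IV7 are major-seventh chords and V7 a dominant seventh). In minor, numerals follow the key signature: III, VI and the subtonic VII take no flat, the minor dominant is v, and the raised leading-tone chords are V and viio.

The pitches F#-A-C# form a minor triad rooted on F#.
In C# minor, F# is the subdominant; the diatonic minor triad there is iv.
With A in the bass the chord is in first inversion, so the figured bass is 6.

iv6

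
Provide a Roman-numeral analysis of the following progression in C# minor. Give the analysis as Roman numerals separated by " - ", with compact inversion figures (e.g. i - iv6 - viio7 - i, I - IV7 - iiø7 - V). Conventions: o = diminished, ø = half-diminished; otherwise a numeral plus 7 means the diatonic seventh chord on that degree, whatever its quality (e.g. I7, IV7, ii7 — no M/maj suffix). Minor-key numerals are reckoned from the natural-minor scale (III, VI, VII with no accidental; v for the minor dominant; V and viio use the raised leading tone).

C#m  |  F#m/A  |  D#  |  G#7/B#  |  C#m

C#m: root C# is the tonic; minor triad there is i.
F#m/A has root F#, degree 4 in C# minor, so iv6.
D# is the secondary dominant of V (major triad on D#): V/V.
G#7/B# has root G#, degree 5 in C# minor, so V65.
C#m: minor triad on C# = scale degree 1 → i.

i - iv6 - V/V - V65 - i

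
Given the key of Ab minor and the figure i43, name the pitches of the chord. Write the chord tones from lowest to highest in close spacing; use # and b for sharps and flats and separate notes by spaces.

In Ab minor, the tonic is Ab, and the diatonic chord built there is a minor seventh chord.
That chord is spelled Ab-Cb-Eb-Gb.
With the 43 figure the chord is in second inversion; from the bass Eb upward in close position it reads Eb-Gb-Ab-Cb.

Eb Gb Ab Cb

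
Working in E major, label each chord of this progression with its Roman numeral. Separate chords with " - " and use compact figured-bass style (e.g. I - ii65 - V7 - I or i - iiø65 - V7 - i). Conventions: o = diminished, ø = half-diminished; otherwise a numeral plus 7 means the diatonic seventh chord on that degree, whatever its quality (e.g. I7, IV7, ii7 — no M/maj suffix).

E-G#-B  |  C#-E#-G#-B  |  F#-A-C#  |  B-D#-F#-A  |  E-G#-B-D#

E-G#-B: root E is the tonic; major triad there is I.
C#-E#-G#-B: chromatic; C# is V of ii, so V7/ii.
F#-A-C#: minor triad on F# = scale degree 2 → ii.
B-D#-F#-A: dominant seventh chord on B = scale degree 5 → V7.
E-G#-B-D#: root E is the tonic; major seventh chord there is I7.

I - V7/ii - ii - V7 - I7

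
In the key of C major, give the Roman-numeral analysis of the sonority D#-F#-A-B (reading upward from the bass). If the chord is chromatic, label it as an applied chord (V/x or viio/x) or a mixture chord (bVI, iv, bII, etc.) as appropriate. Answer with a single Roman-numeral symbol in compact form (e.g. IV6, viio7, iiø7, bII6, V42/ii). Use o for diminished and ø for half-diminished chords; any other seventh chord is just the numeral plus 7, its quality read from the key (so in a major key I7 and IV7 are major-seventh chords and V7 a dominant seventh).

Stacked in thirds the chord is B-D#-F#-A: a dominant seventh chord on B.
B is not a diatonic chord root with this quality in C major, but it lies a perfect fifth above E (iii), so the chord functions as an applied dominant of iii.
With D# in the bass the chord is in first inversion, so the figured bass is 65.

V65/iii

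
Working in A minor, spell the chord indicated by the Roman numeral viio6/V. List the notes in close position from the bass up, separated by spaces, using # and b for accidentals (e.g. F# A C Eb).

F# A D#

The slash marks an applied leading-tone chord: viio of V. In A minor, V is E, so the leading tone to it is D#, a half step below.
Building a diminished triad on D# gives D#-F#-A.
With the 6 figure the chord is in first inversion; from the bass F# upward in close position it reads F#-A-D#.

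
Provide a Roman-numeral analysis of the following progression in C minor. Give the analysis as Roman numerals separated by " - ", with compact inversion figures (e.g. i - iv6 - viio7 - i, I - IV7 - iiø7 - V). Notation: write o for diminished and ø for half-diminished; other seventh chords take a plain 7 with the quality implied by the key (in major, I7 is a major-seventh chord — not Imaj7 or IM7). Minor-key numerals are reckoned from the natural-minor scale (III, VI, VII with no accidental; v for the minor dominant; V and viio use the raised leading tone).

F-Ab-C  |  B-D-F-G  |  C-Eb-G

F-Ab-C has root F, degree 4 in C minor, so iv.
B-D-F-G: root G is the dominant; dominant seventh chord there is V65.
C-Eb-G: minor triad on C = scale degree 1 → i.

iv - V65 - i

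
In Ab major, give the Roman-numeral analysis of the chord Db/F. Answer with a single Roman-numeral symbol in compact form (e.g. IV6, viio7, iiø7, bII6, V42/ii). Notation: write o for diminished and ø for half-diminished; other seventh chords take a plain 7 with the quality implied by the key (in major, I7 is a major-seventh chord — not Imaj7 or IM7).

IV6

The pitches Db-F-Ab form a major triad rooted on Db.
In Ab major, Db is the subdominant; the diatonic major triad there is IV.
With F in the bass the chord is in first inversion, so the figured bass is 6.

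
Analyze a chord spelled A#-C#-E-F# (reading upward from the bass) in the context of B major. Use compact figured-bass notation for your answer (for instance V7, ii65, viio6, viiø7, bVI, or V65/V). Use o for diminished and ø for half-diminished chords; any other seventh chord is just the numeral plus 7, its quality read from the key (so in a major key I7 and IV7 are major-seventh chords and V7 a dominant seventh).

Stacked in thirds the chord is F#-A#-C#-E: a dominant seventh chord on F#.
In B major, F# is the dominant; the diatonic dominant seventh chord there is V7.
With A# in the bass the chord is in first inversion, so the figured bass is 65.

V65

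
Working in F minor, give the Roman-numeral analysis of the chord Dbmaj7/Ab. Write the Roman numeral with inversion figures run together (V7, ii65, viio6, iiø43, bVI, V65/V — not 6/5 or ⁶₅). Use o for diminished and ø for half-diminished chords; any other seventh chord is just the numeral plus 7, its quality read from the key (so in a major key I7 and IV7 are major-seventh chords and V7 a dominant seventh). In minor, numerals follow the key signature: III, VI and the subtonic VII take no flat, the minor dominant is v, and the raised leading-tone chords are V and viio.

The pitches Db-F-Ab-C form a major seventh chord rooted on Db.
Db is scale degree 6 in F minor, and a major seventh chord on that degree is written VI7.
With Ab in the bass the chord is in second inversion, so the figured bass is 43.

VI43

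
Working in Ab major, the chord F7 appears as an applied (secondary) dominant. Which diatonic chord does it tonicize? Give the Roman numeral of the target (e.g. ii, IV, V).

ii

The chord is a dominant seventh chord on F.
A dominant resolves down a perfect fifth: F → Bb. In Ab major, Bb is scale degree 2, i.e. ii.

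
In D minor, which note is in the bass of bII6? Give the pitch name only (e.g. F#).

bII in D minor has root Eb; the chord is Eb-G-Bb.
The figure 6 means first inversion — the third is in the bass.

G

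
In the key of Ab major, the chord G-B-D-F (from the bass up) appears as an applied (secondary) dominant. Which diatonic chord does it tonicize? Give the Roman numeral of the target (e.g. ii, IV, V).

iii

The chord is a dominant seventh chord on G.
A dominant resolves down a perfect fifth: G → C. In Ab major, C is scale degree 3, i.e. iii.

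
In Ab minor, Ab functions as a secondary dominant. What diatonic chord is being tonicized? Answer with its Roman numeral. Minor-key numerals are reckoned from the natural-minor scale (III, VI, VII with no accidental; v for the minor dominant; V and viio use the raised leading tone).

iv

The chord is a major triad on Ab.
A dominant resolves down a perfect fifth: Ab → Db. In Ab minor, Db is scale degree 4, i.e. iv.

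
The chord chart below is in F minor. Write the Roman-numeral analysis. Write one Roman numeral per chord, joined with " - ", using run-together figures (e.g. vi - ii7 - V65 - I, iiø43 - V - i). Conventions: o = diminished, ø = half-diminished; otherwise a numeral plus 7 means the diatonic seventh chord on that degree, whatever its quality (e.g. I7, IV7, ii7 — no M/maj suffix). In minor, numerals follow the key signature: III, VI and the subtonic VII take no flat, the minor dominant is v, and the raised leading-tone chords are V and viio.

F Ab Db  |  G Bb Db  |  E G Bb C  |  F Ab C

VI6 - iio - V65 - i

F-Ab-Db: major triad on Db = scale degree 6 → VI6.
G-Bb-Db has root G, degree 2 in F minor, so iio.
E-G-Bb-C has root C, degree 5 in F minor, so V65.
F-Ab-C has root F, degree 1 in F minor, so i.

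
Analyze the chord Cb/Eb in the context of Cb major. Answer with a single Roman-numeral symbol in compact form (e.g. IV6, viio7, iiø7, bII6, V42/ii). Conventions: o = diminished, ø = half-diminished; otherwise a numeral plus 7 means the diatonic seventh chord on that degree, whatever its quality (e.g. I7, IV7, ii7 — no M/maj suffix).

The pitches Cb-Eb-Gb form a major triad rooted on Cb.
Cb is scale degree 1 in Cb major, and a major triad on that degree is written I.
With Eb in the bass the chord is in first inversion, so the figured bass is 6.

I6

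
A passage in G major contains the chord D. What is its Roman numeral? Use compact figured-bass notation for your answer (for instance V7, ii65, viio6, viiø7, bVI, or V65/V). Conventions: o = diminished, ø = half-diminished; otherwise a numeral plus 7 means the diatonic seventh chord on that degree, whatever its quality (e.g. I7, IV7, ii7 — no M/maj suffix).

V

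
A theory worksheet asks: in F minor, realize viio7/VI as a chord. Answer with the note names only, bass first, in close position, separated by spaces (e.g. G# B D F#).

C Eb Gb Bbb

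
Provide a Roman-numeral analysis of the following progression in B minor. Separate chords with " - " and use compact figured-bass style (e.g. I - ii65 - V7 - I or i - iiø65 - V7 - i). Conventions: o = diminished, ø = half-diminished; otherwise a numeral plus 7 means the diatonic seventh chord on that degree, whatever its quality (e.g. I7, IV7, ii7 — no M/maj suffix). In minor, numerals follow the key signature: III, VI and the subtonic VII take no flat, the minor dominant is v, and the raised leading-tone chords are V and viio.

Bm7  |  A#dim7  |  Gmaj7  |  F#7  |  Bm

Bm7: minor seventh chord on B = scale degree 1 → i7.
A#dim7: fully diminished seventh chord on A# = scale degree 7 → viio7.
Gmaj7: major seventh chord on G = scale degree 6 → VI7.
F#7: root F# is the dominant; dominant seventh chord there is V7.
Bm: root B is the tonic; minor triad there is i.

i7 - viio7 - VI7 - V7 - i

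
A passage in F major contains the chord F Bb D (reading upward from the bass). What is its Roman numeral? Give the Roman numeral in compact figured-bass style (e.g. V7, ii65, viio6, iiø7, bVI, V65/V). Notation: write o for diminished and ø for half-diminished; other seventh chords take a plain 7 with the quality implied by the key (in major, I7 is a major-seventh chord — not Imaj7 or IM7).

IV64

Stacked in thirds the chord is Bb-D-F: a major triad on Bb.
In F major, Bb is the subdominant; the diatonic major triad there is IV.
With F in the bass the chord is in second inversion, so the figured bass is 64.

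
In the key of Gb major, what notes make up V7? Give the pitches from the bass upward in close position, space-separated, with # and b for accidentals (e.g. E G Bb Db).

Db F Ab Cb

In Gb major, the dominant is Db, and the diatonic chord built there is a dominant seventh chord.
That chord is spelled Db-F-Ab-Cb.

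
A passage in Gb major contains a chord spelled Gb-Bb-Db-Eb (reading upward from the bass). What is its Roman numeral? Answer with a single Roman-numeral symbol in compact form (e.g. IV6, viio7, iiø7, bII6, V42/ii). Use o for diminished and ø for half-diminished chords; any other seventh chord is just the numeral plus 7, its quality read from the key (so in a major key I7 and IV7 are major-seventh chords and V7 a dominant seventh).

vi65

Stacked in thirds the chord is Eb-Gb-Bb-Db: a minor seventh chord on Eb.
In Gb major, Eb is the submediant; the diatonic minor seventh chord there is vi7.
With Gb in the bass the chord is in first inversion, so the figured bass is 65.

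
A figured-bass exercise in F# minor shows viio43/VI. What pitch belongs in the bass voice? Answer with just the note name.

G

The applied chord viio43/VI is rooted on C#: C#-E-G-Bb.
The figure 43 means second inversion — the fifth is in the bass.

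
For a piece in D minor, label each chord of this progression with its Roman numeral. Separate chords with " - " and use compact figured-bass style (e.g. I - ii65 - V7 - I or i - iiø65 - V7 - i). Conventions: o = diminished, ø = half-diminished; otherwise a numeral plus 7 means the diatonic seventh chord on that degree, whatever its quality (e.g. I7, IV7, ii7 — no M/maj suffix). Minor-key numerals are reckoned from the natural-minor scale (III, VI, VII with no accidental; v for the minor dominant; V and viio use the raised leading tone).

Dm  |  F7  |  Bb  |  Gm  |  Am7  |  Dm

i - V7/VI - VI - iv - v7 - i

Dm has root D, degree 1 in D minor, so i.
F7: a dominant seventh chord on F, the applied dominant of VI → V7/VI.
Bb has root Bb, degree 6 in D minor, so VI.
Gm: minor triad on G = scale degree 4 → iv.
Am7 has root A, degree 5 in D minor, so v7.
Dm: minor triad on D = scale degree 1 → i.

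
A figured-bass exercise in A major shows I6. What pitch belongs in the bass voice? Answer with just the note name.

C#

I in A major has root A; the chord is A-C#-E.
The figure 6 means first inversion — the third is in the bass.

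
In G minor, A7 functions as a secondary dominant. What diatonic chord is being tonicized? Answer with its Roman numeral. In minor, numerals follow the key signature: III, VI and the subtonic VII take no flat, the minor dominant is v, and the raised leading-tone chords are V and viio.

V

The chord is a dominant seventh chord on A.
A dominant resolves down a perfect fifth: A → D. In G minor, D is scale degree 5, i.e. V.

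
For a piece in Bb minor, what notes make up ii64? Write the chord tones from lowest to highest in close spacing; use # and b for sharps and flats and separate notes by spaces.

G C Eb

Scale degree 2 in Bb minor is C; here the chord built on it is altered to a minor triad. ii64 is the minor supertonic, borrowed from the parallel major (the Dorian ii).
So the chord is C-Eb-G, a minor triad.
The figured bass 64 indicates second inversion, placing the fifth (G) in the bass: G-C-Eb.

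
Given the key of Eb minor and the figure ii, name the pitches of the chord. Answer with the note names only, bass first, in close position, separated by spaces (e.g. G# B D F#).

Scale degree 2 in Eb minor is F; here the chord built on it is altered to a minor triad. ii is the minor supertonic, borrowed from the parallel major (the Dorian ii).
So the chord is F-Ab-C, a minor triad.

F Ab C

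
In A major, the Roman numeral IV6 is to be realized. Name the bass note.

F#

IV in A major has root D; the chord is D-F#-A.
The figure 6 means first inversion — the third is in the bass.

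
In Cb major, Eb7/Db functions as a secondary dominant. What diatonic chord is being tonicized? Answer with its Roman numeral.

vi

The chord is a dominant seventh chord on Eb.
A dominant resolves down a perfect fifth: Eb → Ab. In Cb major, Ab is scale degree 6, i.e. vi.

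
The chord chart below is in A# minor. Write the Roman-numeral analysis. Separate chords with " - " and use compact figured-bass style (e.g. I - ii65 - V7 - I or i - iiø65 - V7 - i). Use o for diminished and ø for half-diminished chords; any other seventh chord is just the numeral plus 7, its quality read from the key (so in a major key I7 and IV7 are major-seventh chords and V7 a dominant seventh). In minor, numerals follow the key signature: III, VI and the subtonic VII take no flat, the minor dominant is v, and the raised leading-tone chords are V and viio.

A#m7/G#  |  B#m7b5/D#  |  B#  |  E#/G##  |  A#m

A#m7/G# has root A#, degree 1 in A# minor, so i42.
B#m7b5/D#: half-diminished seventh chord on B# = scale degree 2 → iiø65.
B#: chromatic; B# is V of V, so V/V.
E#/G## has root E#, degree 5 in A# minor, so V6.
A#m has root A#, degree 1 in A# minor, so i.

i42 - iiø65 - V/V - V6 - i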